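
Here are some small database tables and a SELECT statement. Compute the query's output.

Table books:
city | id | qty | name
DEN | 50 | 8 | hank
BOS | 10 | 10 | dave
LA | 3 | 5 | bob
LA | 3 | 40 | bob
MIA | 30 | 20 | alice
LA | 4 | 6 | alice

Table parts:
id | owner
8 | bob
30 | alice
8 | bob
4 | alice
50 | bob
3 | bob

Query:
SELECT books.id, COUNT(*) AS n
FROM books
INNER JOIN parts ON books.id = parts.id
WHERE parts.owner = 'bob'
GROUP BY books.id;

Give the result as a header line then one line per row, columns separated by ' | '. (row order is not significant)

== RESULT ==
books.id | n
50 | 1
3 | 2

Derivation:
After JOIN parts (5 rows):
books.city | books.id | books.qty | books.name | parts.id | parts.owner
DEN | 50 | 8 | hank | 50 | bob
LA | 3 | 5 | bob | 3 | bob
LA | 3 | 40 | bob | 3 | bob
MIA | 30 | 20 | alice | 30 | alice
LA | 4 | 6 | alice | 4 | alice
After WHERE (3 rows):
books.city | books.id | books.qty | books.name | parts.id | parts.owner
DEN | 50 | 8 | hank | 50 | bob
LA | 3 | 5 | bob | 3 | bob
LA | 3 | 40 | bob | 3 | bob
After GROUP BY (2 rows):
books.id | n
50 | 1
3 | 2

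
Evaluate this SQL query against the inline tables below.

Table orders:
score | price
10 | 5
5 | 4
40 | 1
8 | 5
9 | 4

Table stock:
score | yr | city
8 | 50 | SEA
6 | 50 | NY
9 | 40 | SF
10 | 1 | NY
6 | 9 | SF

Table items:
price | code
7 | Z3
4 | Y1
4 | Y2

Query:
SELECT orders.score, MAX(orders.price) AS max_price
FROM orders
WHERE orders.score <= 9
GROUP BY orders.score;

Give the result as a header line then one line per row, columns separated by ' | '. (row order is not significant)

== RESULT ==
orders.score | max_price
5 | 4
8 | 5
9 | 4

Derivation:
After WHERE (3 rows):
orders.score | orders.price
5 | 4
8 | 5
9 | 4
After GROUP BY (3 rows):
orders.score | max_price
5 | 4
8 | 5
9 | 4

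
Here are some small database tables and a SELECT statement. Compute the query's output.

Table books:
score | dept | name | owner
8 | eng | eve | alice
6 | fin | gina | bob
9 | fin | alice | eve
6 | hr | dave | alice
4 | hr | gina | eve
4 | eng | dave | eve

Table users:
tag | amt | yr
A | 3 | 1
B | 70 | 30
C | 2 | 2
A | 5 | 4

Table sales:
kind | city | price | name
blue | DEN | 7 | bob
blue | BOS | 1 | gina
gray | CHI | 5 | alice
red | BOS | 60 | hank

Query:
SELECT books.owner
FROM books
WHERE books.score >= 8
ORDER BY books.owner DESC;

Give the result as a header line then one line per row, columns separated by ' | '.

After WHERE (2 rows):
books.score | books.dept | books.name | books.owner
8 | eng | eve | alice
9 | fin | alice | eve
After SELECT (2 rows):
books.owner
alice
eve
After ORDER BY (2 rows):
books.owner
eve
alice

== RESULT ==
books.owner
eve
alice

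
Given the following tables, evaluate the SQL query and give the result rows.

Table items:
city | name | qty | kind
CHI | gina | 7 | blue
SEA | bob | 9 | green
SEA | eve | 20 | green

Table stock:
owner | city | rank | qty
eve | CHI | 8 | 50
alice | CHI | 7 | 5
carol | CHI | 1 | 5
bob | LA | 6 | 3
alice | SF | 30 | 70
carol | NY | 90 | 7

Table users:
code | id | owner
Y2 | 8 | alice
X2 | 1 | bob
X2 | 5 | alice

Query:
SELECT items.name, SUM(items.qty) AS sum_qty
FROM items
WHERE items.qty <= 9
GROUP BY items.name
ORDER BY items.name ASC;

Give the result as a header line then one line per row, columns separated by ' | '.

== RESULT ==
items.name | sum_qty
bob | 9
gina | 7

Derivation:
After WHERE (2 rows):
items.city | items.name | items.qty | items.kind
CHI | gina | 7 | blue
SEA | bob | 9 | green
After GROUP BY (2 rows):
items.name | sum_qty
gina | 7
bob | 9
After ORDER BY (2 rows):
items.name | sum_qty
bob | 9
gina | 7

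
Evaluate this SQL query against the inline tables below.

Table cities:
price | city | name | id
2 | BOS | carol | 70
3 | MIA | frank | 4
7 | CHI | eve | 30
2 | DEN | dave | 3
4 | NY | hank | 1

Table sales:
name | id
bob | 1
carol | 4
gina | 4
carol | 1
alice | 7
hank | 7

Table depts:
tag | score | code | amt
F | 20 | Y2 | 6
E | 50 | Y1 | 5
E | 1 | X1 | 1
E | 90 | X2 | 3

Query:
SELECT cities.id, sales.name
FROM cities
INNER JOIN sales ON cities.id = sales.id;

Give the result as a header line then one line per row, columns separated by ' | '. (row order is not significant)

After JOIN sales (4 rows):
cities.price | cities.city | cities.name | cities.id | sales.name | sales.id
3 | MIA | frank | 4 | carol | 4
3 | MIA | frank | 4 | gina | 4
4 | NY | hank | 1 | bob | 1
4 | NY | hank | 1 | carol | 1
After SELECT (4 rows):
cities.id | sales.name
4 | carol
4 | gina
1 | bob
1 | carol

== RESULT ==
cities.id | sales.name
4 | carol
4 | gina
1 | bob
1 | carol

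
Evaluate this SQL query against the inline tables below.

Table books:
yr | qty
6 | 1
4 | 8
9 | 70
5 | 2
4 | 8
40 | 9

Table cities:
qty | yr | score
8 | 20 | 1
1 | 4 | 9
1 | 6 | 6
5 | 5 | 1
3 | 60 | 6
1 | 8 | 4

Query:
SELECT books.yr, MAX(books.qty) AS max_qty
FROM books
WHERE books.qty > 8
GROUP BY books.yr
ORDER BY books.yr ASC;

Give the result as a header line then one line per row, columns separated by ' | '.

After WHERE (2 rows):
books.yr | books.qty
9 | 70
40 | 9
After GROUP BY (2 rows):
books.yr | max_qty
9 | 70
40 | 9
After ORDER BY (2 rows):
books.yr | max_qty
9 | 70
40 | 9

== RESULT ==
books.yr | max_qty
9 | 70
40 | 9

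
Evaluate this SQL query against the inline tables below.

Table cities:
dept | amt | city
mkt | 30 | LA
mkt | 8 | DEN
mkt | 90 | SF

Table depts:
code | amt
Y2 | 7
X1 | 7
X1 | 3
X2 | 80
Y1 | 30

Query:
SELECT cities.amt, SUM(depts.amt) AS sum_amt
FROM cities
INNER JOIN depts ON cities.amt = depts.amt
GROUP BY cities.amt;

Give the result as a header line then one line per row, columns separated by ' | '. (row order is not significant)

After JOIN depts (1 rows):
cities.dept | cities.amt | cities.city | depts.code | depts.amt
mkt | 30 | LA | Y1 | 30
After GROUP BY (1 rows):
cities.amt | sum_amt
30 | 30

== RESULT ==
cities.amt | sum_amt
30 | 30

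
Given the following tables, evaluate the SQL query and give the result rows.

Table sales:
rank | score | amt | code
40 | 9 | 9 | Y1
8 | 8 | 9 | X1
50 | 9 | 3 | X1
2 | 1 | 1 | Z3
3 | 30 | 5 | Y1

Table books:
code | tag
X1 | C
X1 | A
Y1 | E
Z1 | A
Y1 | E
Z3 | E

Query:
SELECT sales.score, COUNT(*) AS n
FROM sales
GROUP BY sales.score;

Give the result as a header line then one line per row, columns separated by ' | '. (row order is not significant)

After GROUP BY (4 rows):
sales.score | n
9 | 2
8 | 1
1 | 1
30 | 1

== RESULT ==
sales.score | n
9 | 2
8 | 1
1 | 1
30 | 1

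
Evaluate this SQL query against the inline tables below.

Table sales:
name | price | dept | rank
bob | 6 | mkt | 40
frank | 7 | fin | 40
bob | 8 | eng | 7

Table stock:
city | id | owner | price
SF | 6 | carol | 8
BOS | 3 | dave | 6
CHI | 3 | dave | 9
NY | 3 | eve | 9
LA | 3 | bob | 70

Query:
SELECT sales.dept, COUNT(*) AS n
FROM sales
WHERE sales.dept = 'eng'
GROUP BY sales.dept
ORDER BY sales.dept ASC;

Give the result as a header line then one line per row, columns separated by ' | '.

After WHERE (1 rows):
sales.name | sales.price | sales.dept | sales.rank
bob | 8 | eng | 7
After GROUP BY (1 rows):
sales.dept | n
eng | 1
After ORDER BY (1 rows):
sales.dept | n
eng | 1

== RESULT ==
sales.dept | n
eng | 1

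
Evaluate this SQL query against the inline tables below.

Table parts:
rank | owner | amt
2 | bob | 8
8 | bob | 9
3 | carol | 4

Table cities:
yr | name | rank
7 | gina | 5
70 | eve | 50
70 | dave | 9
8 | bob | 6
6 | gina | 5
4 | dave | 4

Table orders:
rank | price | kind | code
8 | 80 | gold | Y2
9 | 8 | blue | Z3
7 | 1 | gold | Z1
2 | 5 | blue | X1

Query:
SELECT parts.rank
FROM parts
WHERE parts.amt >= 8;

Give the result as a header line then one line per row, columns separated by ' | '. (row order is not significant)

After WHERE (2 rows):
parts.rank | parts.owner | parts.amt
2 | bob | 8
8 | bob | 9
After SELECT (2 rows):
parts.rank
2
8

== RESULT ==
parts.rank
2
8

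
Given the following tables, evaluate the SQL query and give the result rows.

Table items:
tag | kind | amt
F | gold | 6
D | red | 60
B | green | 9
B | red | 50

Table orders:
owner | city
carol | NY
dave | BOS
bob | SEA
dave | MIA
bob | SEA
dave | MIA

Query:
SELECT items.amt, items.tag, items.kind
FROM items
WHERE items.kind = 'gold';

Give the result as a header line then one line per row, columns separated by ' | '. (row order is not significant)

After WHERE (1 rows):
items.tag | items.kind | items.amt
F | gold | 6
After SELECT (1 rows):
items.amt | items.tag | items.kind
6 | F | gold

== RESULT ==
items.amt | items.tag | items.kind
6 | F | gold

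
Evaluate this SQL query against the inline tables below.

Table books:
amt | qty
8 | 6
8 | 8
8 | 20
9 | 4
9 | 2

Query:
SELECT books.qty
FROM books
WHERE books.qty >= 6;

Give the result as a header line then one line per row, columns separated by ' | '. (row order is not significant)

After WHERE (3 rows):
books.amt | books.qty
8 | 6
8 | 8
8 | 20
After SELECT (3 rows):
books.qty
6
8
20

== RESULT ==
books.qty
6
8
20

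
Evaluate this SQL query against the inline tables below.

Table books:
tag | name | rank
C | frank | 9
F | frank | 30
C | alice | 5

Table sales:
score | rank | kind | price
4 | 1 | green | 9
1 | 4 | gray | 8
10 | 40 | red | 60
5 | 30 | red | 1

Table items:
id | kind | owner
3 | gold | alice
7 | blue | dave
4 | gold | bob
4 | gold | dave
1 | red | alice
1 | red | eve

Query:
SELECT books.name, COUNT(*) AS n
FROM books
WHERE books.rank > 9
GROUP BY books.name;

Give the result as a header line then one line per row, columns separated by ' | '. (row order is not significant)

== RESULT ==
books.name | n
frank | 1

Derivation:
After WHERE (1 rows):
books.tag | books.name | books.rank
F | frank | 30
After GROUP BY (1 rows):
books.name | n
frank | 1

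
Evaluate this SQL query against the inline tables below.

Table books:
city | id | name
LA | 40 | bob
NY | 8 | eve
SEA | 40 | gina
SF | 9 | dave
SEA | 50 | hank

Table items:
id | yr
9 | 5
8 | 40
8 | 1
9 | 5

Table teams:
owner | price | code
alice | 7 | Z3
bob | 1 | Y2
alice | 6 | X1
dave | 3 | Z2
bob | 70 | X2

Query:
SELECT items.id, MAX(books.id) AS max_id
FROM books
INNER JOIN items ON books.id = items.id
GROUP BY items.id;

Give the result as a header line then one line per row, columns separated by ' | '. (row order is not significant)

After JOIN items (4 rows):
books.city | books.id | books.name | items.id | items.yr
NY | 8 | eve | 8 | 40
NY | 8 | eve | 8 | 1
SF | 9 | dave | 9 | 5
SF | 9 | dave | 9 | 5
After GROUP BY (2 rows):
items.id | max_id
8 | 8
9 | 9

== RESULT ==
items.id | max_id
8 | 8
9 | 9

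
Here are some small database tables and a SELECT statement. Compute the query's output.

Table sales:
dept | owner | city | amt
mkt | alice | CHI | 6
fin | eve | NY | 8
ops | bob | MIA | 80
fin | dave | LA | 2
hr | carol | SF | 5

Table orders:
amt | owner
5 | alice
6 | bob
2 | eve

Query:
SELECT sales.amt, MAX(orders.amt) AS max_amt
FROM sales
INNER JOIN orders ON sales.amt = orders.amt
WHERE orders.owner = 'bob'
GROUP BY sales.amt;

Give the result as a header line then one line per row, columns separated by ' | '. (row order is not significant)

After JOIN orders (3 rows):
sales.dept | sales.owner | sales.city | sales.amt | orders.amt | orders.owner
mkt | alice | CHI | 6 | 6 | bob
fin | dave | LA | 2 | 2 | eve
hr | carol | SF | 5 | 5 | alice
After WHERE (1 rows):
sales.dept | sales.owner | sales.city | sales.amt | orders.amt | orders.owner
mkt | alice | CHI | 6 | 6 | bob
After GROUP BY (1 rows):
sales.amt | max_amt
6 | 6

== RESULT ==
sales.amt | max_amt
6 | 6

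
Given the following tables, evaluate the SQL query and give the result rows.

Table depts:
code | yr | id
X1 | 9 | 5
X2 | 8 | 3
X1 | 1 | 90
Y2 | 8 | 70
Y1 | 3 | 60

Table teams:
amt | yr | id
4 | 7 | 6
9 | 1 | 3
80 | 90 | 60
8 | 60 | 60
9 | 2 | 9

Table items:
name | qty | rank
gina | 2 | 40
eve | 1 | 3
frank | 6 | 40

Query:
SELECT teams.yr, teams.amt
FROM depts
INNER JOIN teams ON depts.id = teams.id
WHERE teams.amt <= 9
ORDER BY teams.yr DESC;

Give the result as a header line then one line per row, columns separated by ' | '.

After JOIN teams (3 rows):
depts.code | depts.yr | depts.id | teams.amt | teams.yr | teams.id
X2 | 8 | 3 | 9 | 1 | 3
Y1 | 3 | 60 | 80 | 90 | 60
Y1 | 3 | 60 | 8 | 60 | 60
After WHERE (2 rows):
depts.code | depts.yr | depts.id | teams.amt | teams.yr | teams.id
X2 | 8 | 3 | 9 | 1 | 3
Y1 | 3 | 60 | 8 | 60 | 60
After SELECT (2 rows):
teams.yr | teams.amt
1 | 9
60 | 8
After ORDER BY (2 rows):
teams.yr | teams.amt
60 | 8
1 | 9

== RESULT ==
teams.yr | teams.amt
60 | 8
1 | 9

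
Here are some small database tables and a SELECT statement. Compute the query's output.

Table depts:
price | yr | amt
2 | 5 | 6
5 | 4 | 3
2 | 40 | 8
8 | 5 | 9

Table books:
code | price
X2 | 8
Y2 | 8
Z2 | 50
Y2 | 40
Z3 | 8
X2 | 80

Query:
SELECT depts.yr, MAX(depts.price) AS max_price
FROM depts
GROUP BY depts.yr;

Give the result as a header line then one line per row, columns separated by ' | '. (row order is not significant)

== RESULT ==
depts.yr | max_price
5 | 8
4 | 5
40 | 2

Derivation:
After GROUP BY (3 rows):
depts.yr | max_price
5 | 8
4 | 5
40 | 2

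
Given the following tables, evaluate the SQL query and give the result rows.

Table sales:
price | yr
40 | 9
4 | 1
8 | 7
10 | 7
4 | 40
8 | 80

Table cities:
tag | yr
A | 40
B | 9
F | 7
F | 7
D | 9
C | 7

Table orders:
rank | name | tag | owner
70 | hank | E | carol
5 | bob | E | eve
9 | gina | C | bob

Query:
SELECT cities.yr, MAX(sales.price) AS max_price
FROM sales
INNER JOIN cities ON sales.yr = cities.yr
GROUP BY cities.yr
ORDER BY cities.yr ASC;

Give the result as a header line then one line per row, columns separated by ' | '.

After JOIN cities (9 rows):
sales.price | sales.yr | cities.tag | cities.yr
40 | 9 | B | 9
40 | 9 | D | 9
8 | 7 | F | 7
8 | 7 | F | 7
8 | 7 | C | 7
10 | 7 | F | 7
10 | 7 | F | 7
10 | 7 | C | 7
4 | 40 | A | 40
After GROUP BY (3 rows):
cities.yr | max_price
9 | 40
7 | 10
40 | 4
After ORDER BY (3 rows):
cities.yr | max_price
7 | 10
9 | 40
40 | 4

== RESULT ==
cities.yr | max_price
7 | 10
9 | 40
40 | 4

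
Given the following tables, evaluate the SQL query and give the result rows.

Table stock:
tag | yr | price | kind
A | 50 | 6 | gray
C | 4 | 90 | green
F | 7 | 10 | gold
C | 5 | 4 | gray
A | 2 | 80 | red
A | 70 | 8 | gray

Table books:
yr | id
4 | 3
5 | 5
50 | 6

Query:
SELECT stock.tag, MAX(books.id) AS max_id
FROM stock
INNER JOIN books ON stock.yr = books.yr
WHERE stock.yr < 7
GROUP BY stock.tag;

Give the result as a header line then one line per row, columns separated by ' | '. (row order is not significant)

== RESULT ==
stock.tag | max_id
C | 5

Derivation:
After JOIN books (3 rows):
stock.tag | stock.yr | stock.price | stock.kind | books.yr | books.id
A | 50 | 6 | gray | 50 | 6
C | 4 | 90 | green | 4 | 3
C | 5 | 4 | gray | 5 | 5
After WHERE (2 rows):
stock.tag | stock.yr | stock.price | stock.kind | books.yr | books.id
C | 4 | 90 | green | 4 | 3
C | 5 | 4 | gray | 5 | 5
After GROUP BY (1 rows):
stock.tag | max_id
C | 5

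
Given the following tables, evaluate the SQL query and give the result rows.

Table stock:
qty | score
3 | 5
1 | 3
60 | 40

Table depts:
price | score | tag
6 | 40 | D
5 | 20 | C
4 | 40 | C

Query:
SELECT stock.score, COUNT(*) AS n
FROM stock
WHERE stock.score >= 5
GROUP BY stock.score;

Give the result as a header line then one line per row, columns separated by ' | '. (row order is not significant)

== RESULT ==
stock.score | n
5 | 1
40 | 1

Derivation:
After WHERE (2 rows):
stock.qty | stock.score
3 | 5
60 | 40
After GROUP BY (2 rows):
stock.score | n
5 | 1
40 | 1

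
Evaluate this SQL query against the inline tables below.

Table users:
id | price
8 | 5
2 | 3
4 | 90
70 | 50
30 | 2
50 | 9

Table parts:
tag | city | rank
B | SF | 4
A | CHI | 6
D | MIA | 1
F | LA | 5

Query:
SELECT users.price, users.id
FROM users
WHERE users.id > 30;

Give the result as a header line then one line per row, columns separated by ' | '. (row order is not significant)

== RESULT ==
users.price | users.id
50 | 70
9 | 50

Derivation:
After WHERE (2 rows):
users.id | users.price
70 | 50
50 | 9
After SELECT (2 rows):
users.price | users.id
50 | 70
9 | 50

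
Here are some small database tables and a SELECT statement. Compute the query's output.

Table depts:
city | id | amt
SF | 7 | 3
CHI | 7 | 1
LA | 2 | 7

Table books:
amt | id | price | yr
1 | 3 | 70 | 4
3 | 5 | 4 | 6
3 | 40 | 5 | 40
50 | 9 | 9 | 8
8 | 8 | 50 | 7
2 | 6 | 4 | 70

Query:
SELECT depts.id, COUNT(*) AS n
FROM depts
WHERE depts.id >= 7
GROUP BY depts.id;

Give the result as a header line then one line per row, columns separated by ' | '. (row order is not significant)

After WHERE (2 rows):
depts.city | depts.id | depts.amt
SF | 7 | 3
CHI | 7 | 1
After GROUP BY (1 rows):
depts.id | n
7 | 2

== RESULT ==
depts.id | n
7 | 2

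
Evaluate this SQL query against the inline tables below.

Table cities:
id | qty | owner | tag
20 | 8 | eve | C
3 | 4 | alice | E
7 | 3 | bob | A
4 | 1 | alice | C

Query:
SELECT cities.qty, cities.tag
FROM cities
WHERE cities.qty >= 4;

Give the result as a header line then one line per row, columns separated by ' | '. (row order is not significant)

After WHERE (2 rows):
cities.id | cities.qty | cities.owner | cities.tag
20 | 8 | eve | C
3 | 4 | alice | E
After SELECT (2 rows):
cities.qty | cities.tag
8 | C
4 | E

== RESULT ==
cities.qty | cities.tag
8 | C
4 | E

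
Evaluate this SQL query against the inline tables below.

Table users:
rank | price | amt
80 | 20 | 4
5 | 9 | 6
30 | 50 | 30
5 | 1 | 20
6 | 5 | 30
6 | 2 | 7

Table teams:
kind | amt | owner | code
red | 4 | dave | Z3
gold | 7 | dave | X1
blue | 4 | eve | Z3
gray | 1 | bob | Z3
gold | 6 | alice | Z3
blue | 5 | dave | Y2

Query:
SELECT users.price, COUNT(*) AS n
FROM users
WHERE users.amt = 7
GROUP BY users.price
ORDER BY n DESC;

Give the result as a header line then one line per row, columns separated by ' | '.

After WHERE (1 rows):
users.rank | users.price | users.amt
6 | 2 | 7
After GROUP BY (1 rows):
users.price | n
2 | 1
After ORDER BY (1 rows):
users.price | n
2 | 1

== RESULT ==
users.price | n
2 | 1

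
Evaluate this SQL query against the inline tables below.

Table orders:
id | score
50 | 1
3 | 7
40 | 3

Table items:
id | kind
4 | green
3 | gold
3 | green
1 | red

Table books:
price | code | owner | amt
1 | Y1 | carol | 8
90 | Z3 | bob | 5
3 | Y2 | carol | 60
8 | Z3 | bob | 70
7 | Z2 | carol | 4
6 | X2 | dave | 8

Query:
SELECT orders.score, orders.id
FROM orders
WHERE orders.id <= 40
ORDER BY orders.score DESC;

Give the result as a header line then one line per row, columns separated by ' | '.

After WHERE (2 rows):
orders.id | orders.score
3 | 7
40 | 3
After SELECT (2 rows):
orders.score | orders.id
7 | 3
3 | 40
After ORDER BY (2 rows):
orders.score | orders.id
7 | 3
3 | 40

== RESULT ==
orders.score | orders.id
7 | 3
3 | 40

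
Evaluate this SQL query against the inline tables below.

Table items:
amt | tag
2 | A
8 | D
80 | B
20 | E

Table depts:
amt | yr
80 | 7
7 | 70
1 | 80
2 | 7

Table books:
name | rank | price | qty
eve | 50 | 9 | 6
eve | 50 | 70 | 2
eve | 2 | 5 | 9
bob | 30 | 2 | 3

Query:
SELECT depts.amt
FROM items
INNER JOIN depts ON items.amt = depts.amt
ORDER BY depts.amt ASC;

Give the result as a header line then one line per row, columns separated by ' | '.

After JOIN depts (2 rows):
items.amt | items.tag | depts.amt | depts.yr
2 | A | 2 | 7
80 | B | 80 | 7
After SELECT (2 rows):
depts.amt
2
80
After ORDER BY (2 rows):
depts.amt
2
80

== RESULT ==
depts.amt
2
80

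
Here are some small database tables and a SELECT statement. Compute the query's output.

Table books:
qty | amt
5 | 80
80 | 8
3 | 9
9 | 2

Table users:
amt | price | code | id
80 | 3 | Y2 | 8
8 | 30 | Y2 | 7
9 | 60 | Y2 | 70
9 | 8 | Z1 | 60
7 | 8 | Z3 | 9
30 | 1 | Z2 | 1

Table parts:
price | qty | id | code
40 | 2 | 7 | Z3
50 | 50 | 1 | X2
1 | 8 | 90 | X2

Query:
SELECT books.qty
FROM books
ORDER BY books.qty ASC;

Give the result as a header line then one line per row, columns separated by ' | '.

After SELECT (4 rows):
books.qty
5
80
3
9
After ORDER BY (4 rows):
books.qty
3
5
9
80

== RESULT ==
books.qty
3
5
9
80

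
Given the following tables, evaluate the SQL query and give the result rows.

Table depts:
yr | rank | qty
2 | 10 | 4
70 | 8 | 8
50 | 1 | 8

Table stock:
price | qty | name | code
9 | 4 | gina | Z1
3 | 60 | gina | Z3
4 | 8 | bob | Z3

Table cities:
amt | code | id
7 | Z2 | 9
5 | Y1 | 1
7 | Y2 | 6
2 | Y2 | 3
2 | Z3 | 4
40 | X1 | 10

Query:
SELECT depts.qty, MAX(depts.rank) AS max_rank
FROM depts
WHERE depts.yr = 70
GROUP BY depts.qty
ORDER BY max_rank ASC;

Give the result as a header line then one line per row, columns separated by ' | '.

After WHERE (1 rows):
depts.yr | depts.rank | depts.qty
70 | 8 | 8
After GROUP BY (1 rows):
depts.qty | max_rank
8 | 8
After ORDER BY (1 rows):
depts.qty | max_rank
8 | 8

== RESULT ==
depts.qty | max_rank
8 | 8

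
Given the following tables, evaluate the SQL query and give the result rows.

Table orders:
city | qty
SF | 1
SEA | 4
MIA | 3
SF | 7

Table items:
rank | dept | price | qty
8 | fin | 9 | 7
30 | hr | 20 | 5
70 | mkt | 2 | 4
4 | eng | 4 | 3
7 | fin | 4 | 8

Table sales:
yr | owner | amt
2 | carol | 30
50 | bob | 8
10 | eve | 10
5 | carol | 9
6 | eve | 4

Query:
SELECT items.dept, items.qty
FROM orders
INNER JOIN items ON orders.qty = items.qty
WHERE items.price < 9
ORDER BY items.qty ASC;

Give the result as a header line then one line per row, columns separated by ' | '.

After JOIN items (3 rows):
orders.city | orders.qty | items.rank | items.dept | items.price | items.qty
SEA | 4 | 70 | mkt | 2 | 4
MIA | 3 | 4 | eng | 4 | 3
SF | 7 | 8 | fin | 9 | 7
After WHERE (2 rows):
orders.city | orders.qty | items.rank | items.dept | items.price | items.qty
SEA | 4 | 70 | mkt | 2 | 4
MIA | 3 | 4 | eng | 4 | 3
After SELECT (2 rows):
items.dept | items.qty
mkt | 4
eng | 3
After ORDER BY (2 rows):
items.dept | items.qty
eng | 3
mkt | 4

== RESULT ==
items.dept | items.qty
eng | 3
mkt | 4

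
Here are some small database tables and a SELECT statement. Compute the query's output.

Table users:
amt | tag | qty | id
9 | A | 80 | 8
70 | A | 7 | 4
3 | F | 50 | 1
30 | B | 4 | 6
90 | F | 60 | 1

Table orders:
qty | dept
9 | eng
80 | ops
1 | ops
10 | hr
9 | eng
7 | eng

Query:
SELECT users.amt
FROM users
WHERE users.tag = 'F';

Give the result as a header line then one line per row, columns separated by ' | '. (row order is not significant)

== RESULT ==
users.amt
3
90

Derivation:
After WHERE (2 rows):
users.amt | users.tag | users.qty | users.id
3 | F | 50 | 1
90 | F | 60 | 1
After SELECT (2 rows):
users.amt
3
90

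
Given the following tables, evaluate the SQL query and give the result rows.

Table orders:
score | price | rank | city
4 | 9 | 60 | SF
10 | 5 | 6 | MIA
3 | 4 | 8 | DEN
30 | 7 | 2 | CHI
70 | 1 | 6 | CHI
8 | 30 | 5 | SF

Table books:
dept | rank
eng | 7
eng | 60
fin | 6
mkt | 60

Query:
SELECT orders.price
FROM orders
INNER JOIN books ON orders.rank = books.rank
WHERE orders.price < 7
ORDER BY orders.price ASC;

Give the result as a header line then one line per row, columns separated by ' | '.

After JOIN books (4 rows):
orders.score | orders.price | orders.rank | orders.city | books.dept | books.rank
4 | 9 | 60 | SF | eng | 60
4 | 9 | 60 | SF | mkt | 60
10 | 5 | 6 | MIA | fin | 6
70 | 1 | 6 | CHI | fin | 6
After WHERE (2 rows):
orders.score | orders.price | orders.rank | orders.city | books.dept | books.rank
10 | 5 | 6 | MIA | fin | 6
70 | 1 | 6 | CHI | fin | 6
After SELECT (2 rows):
orders.price
5
1
After ORDER BY (2 rows):
orders.price
1
5

== RESULT ==
orders.price
1
5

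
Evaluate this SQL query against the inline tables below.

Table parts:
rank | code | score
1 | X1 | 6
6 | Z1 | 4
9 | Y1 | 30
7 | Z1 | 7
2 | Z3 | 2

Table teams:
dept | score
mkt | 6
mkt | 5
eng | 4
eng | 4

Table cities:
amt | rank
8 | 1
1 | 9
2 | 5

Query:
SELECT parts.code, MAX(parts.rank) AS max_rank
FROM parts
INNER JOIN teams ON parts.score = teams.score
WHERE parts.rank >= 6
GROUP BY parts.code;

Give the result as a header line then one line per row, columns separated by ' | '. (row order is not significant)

== RESULT ==
parts.code | max_rank
Z1 | 6

Derivation:
After JOIN teams (3 rows):
parts.rank | parts.code | parts.score | teams.dept | teams.score
1 | X1 | 6 | mkt | 6
6 | Z1 | 4 | eng | 4
6 | Z1 | 4 | eng | 4
After WHERE (2 rows):
parts.rank | parts.code | parts.score | teams.dept | teams.score
6 | Z1 | 4 | eng | 4
6 | Z1 | 4 | eng | 4
After GROUP BY (1 rows):
parts.code | max_rank
Z1 | 6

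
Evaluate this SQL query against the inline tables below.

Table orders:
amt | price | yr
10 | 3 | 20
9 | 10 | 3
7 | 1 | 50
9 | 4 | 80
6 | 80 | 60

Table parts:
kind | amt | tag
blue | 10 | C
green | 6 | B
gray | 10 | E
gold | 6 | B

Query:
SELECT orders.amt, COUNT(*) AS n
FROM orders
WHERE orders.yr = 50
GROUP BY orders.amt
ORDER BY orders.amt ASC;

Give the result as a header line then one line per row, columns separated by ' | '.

After WHERE (1 rows):
orders.amt | orders.price | orders.yr
7 | 1 | 50
After GROUP BY (1 rows):
orders.amt | n
7 | 1
After ORDER BY (1 rows):
orders.amt | n
7 | 1

== RESULT ==
orders.amt | n
7 | 1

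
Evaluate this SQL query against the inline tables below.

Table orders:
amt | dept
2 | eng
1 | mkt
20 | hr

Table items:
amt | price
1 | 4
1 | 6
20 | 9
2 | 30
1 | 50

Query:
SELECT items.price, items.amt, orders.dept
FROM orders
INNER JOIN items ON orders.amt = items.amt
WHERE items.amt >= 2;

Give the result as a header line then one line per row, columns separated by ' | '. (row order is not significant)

== RESULT ==
items.price | items.amt | orders.dept
30 | 2 | eng
9 | 20 | hr

Derivation:
After JOIN items (5 rows):
orders.amt | orders.dept | items.amt | items.price
2 | eng | 2 | 30
1 | mkt | 1 | 4
1 | mkt | 1 | 6
1 | mkt | 1 | 50
20 | hr | 20 | 9
After WHERE (2 rows):
orders.amt | orders.dept | items.amt | items.price
2 | eng | 2 | 30
20 | hr | 20 | 9
After SELECT (2 rows):
items.price | items.amt | orders.dept
30 | 2 | eng
9 | 20 | hr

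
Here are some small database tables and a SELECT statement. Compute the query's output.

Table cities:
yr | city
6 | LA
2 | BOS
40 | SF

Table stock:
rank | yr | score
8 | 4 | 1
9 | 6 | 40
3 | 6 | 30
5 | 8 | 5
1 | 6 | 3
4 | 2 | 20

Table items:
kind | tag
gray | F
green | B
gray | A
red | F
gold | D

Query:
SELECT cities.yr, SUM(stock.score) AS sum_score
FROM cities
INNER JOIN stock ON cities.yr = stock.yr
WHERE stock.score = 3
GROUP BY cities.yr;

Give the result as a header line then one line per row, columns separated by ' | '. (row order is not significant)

After JOIN stock (4 rows):
cities.yr | cities.city | stock.rank | stock.yr | stock.score
6 | LA | 9 | 6 | 40
6 | LA | 3 | 6 | 30
6 | LA | 1 | 6 | 3
2 | BOS | 4 | 2 | 20
After WHERE (1 rows):
cities.yr | cities.city | stock.rank | stock.yr | stock.score
6 | LA | 1 | 6 | 3
After GROUP BY (1 rows):
cities.yr | sum_score
6 | 3

== RESULT ==
cities.yr | sum_score
6 | 3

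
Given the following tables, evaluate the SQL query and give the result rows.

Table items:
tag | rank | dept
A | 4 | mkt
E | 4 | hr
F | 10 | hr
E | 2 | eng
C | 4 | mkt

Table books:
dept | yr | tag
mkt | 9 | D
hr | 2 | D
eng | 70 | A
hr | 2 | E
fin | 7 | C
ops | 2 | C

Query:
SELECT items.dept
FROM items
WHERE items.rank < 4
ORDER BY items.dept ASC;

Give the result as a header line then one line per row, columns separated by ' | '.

After WHERE (1 rows):
items.tag | items.rank | items.dept
E | 2 | eng
After SELECT (1 rows):
items.dept
eng
After ORDER BY (1 rows):
items.dept
eng

== RESULT ==
items.dept
eng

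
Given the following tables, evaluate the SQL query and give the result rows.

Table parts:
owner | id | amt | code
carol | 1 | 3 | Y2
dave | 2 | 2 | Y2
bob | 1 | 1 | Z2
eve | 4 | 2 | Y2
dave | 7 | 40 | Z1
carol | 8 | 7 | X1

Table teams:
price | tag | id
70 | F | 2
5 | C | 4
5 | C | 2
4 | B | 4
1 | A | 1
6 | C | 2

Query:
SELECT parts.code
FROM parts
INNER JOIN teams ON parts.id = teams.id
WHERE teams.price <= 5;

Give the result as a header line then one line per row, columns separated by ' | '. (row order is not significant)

== RESULT ==
parts.code
Y2
Y2
Z2
Y2
Y2

Derivation:
After JOIN teams (7 rows):
parts.owner | parts.id | parts.amt | parts.code | teams.price | teams.tag | teams.id
carol | 1 | 3 | Y2 | 1 | A | 1
dave | 2 | 2 | Y2 | 70 | F | 2
dave | 2 | 2 | Y2 | 5 | C | 2
dave | 2 | 2 | Y2 | 6 | C | 2
bob | 1 | 1 | Z2 | 1 | A | 1
eve | 4 | 2 | Y2 | 5 | C | 4
eve | 4 | 2 | Y2 | 4 | B | 4
After WHERE (5 rows):
parts.owner | parts.id | parts.amt | parts.code | teams.price | teams.tag | teams.id
carol | 1 | 3 | Y2 | 1 | A | 1
dave | 2 | 2 | Y2 | 5 | C | 2
bob | 1 | 1 | Z2 | 1 | A | 1
eve | 4 | 2 | Y2 | 5 | C | 4
eve | 4 | 2 | Y2 | 4 | B | 4
After SELECT (5 rows):
parts.code
Y2
Y2
Z2
Y2
Y2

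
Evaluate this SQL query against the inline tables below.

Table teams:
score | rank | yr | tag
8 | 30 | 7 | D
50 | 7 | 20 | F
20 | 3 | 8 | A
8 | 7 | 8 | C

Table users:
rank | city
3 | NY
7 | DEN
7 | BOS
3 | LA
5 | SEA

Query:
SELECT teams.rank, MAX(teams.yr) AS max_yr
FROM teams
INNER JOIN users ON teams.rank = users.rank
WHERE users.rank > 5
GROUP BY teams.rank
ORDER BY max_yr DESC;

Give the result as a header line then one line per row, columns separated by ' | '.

After JOIN users (6 rows):
teams.score | teams.rank | teams.yr | teams.tag | users.rank | users.city
50 | 7 | 20 | F | 7 | DEN
50 | 7 | 20 | F | 7 | BOS
20 | 3 | 8 | A | 3 | NY
20 | 3 | 8 | A | 3 | LA
8 | 7 | 8 | C | 7 | DEN
8 | 7 | 8 | C | 7 | BOS
After WHERE (4 rows):
teams.score | teams.rank | teams.yr | teams.tag | users.rank | users.city
50 | 7 | 20 | F | 7 | DEN
50 | 7 | 20 | F | 7 | BOS
8 | 7 | 8 | C | 7 | DEN
8 | 7 | 8 | C | 7 | BOS
After GROUP BY (1 rows):
teams.rank | max_yr
7 | 20
After ORDER BY (1 rows):
teams.rank | max_yr
7 | 20

== RESULT ==
teams.rank | max_yr
7 | 20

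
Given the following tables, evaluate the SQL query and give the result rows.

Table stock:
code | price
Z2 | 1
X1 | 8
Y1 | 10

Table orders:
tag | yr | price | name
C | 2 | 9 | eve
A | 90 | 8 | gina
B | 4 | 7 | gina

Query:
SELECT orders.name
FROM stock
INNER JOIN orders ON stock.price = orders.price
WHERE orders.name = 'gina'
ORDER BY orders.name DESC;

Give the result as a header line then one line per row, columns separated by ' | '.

After JOIN orders (1 rows):
stock.code | stock.price | orders.tag | orders.yr | orders.price | orders.name
X1 | 8 | A | 90 | 8 | gina
After WHERE (1 rows):
stock.code | stock.price | orders.tag | orders.yr | orders.price | orders.name
X1 | 8 | A | 90 | 8 | gina
After SELECT (1 rows):
orders.name
gina
After ORDER BY (1 rows):
orders.name
gina

== RESULT ==
orders.name
gina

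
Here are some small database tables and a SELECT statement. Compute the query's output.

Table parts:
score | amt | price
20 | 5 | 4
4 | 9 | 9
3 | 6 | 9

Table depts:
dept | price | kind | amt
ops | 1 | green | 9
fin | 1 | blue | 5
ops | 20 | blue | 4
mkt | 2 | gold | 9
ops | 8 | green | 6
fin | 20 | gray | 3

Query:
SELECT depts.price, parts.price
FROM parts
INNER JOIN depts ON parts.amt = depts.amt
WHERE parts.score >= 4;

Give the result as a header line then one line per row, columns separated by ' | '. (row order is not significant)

After JOIN depts (4 rows):
parts.score | parts.amt | parts.price | depts.dept | depts.price | depts.kind | depts.amt
20 | 5 | 4 | fin | 1 | blue | 5
4 | 9 | 9 | ops | 1 | green | 9
4 | 9 | 9 | mkt | 2 | gold | 9
3 | 6 | 9 | ops | 8 | green | 6
After WHERE (3 rows):
parts.score | parts.amt | parts.price | depts.dept | depts.price | depts.kind | depts.amt
20 | 5 | 4 | fin | 1 | blue | 5
4 | 9 | 9 | ops | 1 | green | 9
4 | 9 | 9 | mkt | 2 | gold | 9
After SELECT (3 rows):
depts.price | parts.price
1 | 4
1 | 9
2 | 9

== RESULT ==
depts.price | parts.price
1 | 4
1 | 9
2 | 9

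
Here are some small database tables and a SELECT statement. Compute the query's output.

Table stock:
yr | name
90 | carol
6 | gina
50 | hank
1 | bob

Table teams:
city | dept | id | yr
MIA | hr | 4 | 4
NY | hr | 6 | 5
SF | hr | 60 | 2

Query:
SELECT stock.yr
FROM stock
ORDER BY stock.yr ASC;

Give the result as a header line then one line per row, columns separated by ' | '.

== RESULT ==
stock.yr
1
6
50
90

Derivation:
After SELECT (4 rows):
stock.yr
90
6
50
1
After ORDER BY (4 rows):
stock.yr
1
6
50
90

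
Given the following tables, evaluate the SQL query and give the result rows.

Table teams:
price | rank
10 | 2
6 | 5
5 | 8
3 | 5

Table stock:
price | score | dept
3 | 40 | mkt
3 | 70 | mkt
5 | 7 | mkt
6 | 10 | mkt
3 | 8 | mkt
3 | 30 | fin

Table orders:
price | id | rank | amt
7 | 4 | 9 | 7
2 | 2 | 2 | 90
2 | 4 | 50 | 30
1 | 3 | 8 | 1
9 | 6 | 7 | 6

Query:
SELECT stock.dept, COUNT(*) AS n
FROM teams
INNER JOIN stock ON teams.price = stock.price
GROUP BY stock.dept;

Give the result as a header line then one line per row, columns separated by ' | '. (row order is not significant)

After JOIN stock (6 rows):
teams.price | teams.rank | stock.price | stock.score | stock.dept
6 | 5 | 6 | 10 | mkt
5 | 8 | 5 | 7 | mkt
3 | 5 | 3 | 40 | mkt
3 | 5 | 3 | 70 | mkt
3 | 5 | 3 | 8 | mkt
3 | 5 | 3 | 30 | fin
After GROUP BY (2 rows):
stock.dept | n
mkt | 5
fin | 1

== RESULT ==
stock.dept | n
mkt | 5
fin | 1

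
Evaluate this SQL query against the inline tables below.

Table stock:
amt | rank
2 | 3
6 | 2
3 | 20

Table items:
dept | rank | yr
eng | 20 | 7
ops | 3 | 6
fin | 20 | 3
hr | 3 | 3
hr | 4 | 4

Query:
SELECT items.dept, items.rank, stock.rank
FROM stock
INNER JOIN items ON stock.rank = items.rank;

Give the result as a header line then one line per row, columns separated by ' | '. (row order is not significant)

== RESULT ==
items.dept | items.rank | stock.rank
ops | 3 | 3
hr | 3 | 3
eng | 20 | 20
fin | 20 | 20

Derivation:
After JOIN items (4 rows):
stock.amt | stock.rank | items.dept | items.rank | items.yr
2 | 3 | ops | 3 | 6
2 | 3 | hr | 3 | 3
3 | 20 | eng | 20 | 7
3 | 20 | fin | 20 | 3
After SELECT (4 rows):
items.dept | items.rank | stock.rank
ops | 3 | 3
hr | 3 | 3
eng | 20 | 20
fin | 20 | 20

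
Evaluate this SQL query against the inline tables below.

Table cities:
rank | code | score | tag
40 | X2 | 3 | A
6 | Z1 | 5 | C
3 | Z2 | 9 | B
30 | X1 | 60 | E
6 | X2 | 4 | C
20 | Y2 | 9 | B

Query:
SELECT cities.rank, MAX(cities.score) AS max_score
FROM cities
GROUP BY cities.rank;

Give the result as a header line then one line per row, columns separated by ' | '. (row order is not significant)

After GROUP BY (5 rows):
cities.rank | max_score
40 | 3
6 | 5
3 | 9
30 | 60
20 | 9

== RESULT ==
cities.rank | max_score
40 | 3
6 | 5
3 | 9
30 | 60
20 | 9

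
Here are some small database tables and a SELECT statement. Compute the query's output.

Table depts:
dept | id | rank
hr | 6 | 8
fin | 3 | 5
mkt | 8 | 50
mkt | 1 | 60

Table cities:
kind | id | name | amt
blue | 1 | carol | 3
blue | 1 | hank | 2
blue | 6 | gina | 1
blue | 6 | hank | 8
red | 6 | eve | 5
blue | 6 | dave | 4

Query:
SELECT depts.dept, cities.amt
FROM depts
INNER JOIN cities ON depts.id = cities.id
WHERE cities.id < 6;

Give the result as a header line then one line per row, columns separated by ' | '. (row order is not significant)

After JOIN cities (6 rows):
depts.dept | depts.id | depts.rank | cities.kind | cities.id | cities.name | cities.amt
hr | 6 | 8 | blue | 6 | gina | 1
hr | 6 | 8 | blue | 6 | hank | 8
hr | 6 | 8 | red | 6 | eve | 5
hr | 6 | 8 | blue | 6 | dave | 4
mkt | 1 | 60 | blue | 1 | carol | 3
mkt | 1 | 60 | blue | 1 | hank | 2
After WHERE (2 rows):
depts.dept | depts.id | depts.rank | cities.kind | cities.id | cities.name | cities.amt
mkt | 1 | 60 | blue | 1 | carol | 3
mkt | 1 | 60 | blue | 1 | hank | 2
After SELECT (2 rows):
depts.dept | cities.amt
mkt | 3
mkt | 2

== RESULT ==
depts.dept | cities.amt
mkt | 3
mkt | 2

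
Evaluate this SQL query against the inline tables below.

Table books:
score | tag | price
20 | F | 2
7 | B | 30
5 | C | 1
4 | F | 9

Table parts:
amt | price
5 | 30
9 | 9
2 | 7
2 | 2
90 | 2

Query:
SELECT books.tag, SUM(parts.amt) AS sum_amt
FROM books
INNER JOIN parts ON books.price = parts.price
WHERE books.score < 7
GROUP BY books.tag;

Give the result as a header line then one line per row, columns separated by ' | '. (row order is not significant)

== RESULT ==
books.tag | sum_amt
F | 9

Derivation:
After JOIN parts (4 rows):
books.score | books.tag | books.price | parts.amt | parts.price
20 | F | 2 | 2 | 2
20 | F | 2 | 90 | 2
7 | B | 30 | 5 | 30
4 | F | 9 | 9 | 9
After WHERE (1 rows):
books.score | books.tag | books.price | parts.amt | parts.price
4 | F | 9 | 9 | 9
After GROUP BY (1 rows):
books.tag | sum_amt
F | 9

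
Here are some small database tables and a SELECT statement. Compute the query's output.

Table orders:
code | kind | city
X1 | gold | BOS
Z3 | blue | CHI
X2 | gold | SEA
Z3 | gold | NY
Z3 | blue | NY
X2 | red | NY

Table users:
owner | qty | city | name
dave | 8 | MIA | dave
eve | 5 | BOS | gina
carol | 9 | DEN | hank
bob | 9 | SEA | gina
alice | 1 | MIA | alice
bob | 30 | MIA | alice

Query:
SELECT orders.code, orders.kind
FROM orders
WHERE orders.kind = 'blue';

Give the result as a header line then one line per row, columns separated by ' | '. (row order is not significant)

After WHERE (2 rows):
orders.code | orders.kind | orders.city
Z3 | blue | CHI
Z3 | blue | NY
After SELECT (2 rows):
orders.code | orders.kind
Z3 | blue
Z3 | blue

== RESULT ==
orders.code | orders.kind
Z3 | blue
Z3 | blue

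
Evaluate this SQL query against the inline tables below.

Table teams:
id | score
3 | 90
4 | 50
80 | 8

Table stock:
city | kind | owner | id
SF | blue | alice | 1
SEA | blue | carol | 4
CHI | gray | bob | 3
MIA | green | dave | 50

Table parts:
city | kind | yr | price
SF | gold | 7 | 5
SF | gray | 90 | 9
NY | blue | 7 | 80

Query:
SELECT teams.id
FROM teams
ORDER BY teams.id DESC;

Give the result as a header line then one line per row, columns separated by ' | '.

== RESULT ==
teams.id
80
4
3

Derivation:
After SELECT (3 rows):
teams.id
3
4
80
After ORDER BY (3 rows):
teams.id
80
4
3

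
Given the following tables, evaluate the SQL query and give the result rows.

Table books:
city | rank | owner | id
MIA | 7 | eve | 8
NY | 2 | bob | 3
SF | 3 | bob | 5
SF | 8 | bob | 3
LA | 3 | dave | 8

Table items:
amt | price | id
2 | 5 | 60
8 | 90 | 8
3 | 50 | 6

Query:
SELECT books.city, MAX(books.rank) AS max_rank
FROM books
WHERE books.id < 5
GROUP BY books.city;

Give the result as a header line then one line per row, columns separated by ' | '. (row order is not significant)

After WHERE (2 rows):
books.city | books.rank | books.owner | books.id
NY | 2 | bob | 3
SF | 8 | bob | 3
After GROUP BY (2 rows):
books.city | max_rank
NY | 2
SF | 8

== RESULT ==
books.city | max_rank
NY | 2
SF | 8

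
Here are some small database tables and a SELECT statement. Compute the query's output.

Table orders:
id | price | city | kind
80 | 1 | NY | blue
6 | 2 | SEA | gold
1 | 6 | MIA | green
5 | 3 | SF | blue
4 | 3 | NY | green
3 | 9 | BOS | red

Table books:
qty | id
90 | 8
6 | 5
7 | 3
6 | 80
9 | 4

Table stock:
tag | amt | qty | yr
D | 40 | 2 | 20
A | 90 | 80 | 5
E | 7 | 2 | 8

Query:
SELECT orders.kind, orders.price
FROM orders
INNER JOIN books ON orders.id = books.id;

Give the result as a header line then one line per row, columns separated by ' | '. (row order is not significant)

== RESULT ==
orders.kind | orders.price
blue | 1
blue | 3
green | 3
red | 9

Derivation:
After JOIN books (4 rows):
orders.id | orders.price | orders.city | orders.kind | books.qty | books.id
80 | 1 | NY | blue | 6 | 80
5 | 3 | SF | blue | 6 | 5
4 | 3 | NY | green | 9 | 4
3 | 9 | BOS | red | 7 | 3
After SELECT (4 rows):
orders.kind | orders.price
blue | 1
blue | 3
green | 3
red | 9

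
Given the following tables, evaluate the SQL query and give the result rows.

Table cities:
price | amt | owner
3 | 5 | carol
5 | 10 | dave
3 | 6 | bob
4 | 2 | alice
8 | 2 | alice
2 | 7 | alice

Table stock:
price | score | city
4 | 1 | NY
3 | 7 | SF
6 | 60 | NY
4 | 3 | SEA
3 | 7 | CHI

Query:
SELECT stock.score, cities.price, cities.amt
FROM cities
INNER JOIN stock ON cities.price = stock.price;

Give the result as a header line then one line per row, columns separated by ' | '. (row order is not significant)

== RESULT ==
stock.score | cities.price | cities.amt
7 | 3 | 5
7 | 3 | 5
7 | 3 | 6
7 | 3 | 6
1 | 4 | 2
3 | 4 | 2

Derivation:
After JOIN stock (6 rows):
cities.price | cities.amt | cities.owner | stock.price | stock.score | stock.city
3 | 5 | carol | 3 | 7 | SF
3 | 5 | carol | 3 | 7 | CHI
3 | 6 | bob | 3 | 7 | SF
3 | 6 | bob | 3 | 7 | CHI
4 | 2 | alice | 4 | 1 | NY
4 | 2 | alice | 4 | 3 | SEA
After SELECT (6 rows):
stock.score | cities.price | cities.amt
7 | 3 | 5
7 | 3 | 5
7 | 3 | 6
7 | 3 | 6
1 | 4 | 2
3 | 4 | 2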